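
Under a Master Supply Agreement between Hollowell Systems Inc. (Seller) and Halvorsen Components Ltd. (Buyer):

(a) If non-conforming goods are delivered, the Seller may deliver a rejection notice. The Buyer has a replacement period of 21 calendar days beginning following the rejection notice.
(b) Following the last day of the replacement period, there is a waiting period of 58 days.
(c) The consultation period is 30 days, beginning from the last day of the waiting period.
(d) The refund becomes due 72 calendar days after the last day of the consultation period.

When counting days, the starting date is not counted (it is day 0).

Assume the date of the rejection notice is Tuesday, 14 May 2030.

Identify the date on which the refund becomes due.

11 November 2030

The last day of the replacement period: 14 May 2030 + 21 days = 4 June 2030.
The last day of the waiting period: 4 June 2030 + 58 days = 1 August 2030.
The last day of the consultation period: 30 calendar days after 1 August 2030 is 31 August 2030.
The date on which the refund becomes due: 31 August 2030 + 72 days = 11 November 2030.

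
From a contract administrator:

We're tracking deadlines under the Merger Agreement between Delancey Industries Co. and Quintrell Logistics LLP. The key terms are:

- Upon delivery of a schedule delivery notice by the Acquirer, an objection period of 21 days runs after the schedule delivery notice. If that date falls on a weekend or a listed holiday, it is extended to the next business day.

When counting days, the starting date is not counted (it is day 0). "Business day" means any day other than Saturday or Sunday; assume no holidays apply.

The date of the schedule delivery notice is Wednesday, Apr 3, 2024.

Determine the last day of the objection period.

Apr 24, 2024

The last day of the objection period: Apr 3, 2024 + 21 days = Apr 24, 2024. Apr 24, 2024 is a Wednesday, so no roll-forward applies.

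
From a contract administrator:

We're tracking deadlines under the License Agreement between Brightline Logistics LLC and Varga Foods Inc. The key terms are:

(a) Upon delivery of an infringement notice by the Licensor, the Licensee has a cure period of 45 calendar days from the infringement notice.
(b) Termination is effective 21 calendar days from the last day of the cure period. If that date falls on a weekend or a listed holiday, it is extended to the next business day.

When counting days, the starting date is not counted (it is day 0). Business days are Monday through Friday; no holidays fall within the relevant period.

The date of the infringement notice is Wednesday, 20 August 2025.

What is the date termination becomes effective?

Adding 45 calendar days to 20 August 2025 gives 4 October 2025, which is the last day of the cure period.
The date termination becomes effective: 21 calendar days after 4 October 2025 is 25 October 2025. That falls on a Saturday, so it rolls to the next business day, Monday, 27 October 2025.

27 October 2025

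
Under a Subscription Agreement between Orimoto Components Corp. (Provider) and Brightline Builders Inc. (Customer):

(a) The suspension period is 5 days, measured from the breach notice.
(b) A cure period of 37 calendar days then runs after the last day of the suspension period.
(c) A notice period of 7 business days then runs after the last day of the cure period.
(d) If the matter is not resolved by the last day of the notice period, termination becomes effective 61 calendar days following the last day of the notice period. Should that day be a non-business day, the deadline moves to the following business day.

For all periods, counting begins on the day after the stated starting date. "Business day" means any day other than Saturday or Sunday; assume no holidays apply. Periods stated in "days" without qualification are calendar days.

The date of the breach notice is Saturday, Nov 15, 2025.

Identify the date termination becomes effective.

Mar 9, 2026

The last day of the suspension period: Nov 15, 2025 + 5 days = Nov 20, 2025.
Adding 37 calendar days to Nov 20, 2025 gives Dec 27, 2025, which is the last day of the cure period.
The last day of the notice period: counting 7 business days from Saturday, Dec 27, 2025 (Dec 29, Dec 30, Dec 31, Jan 1, Jan 2, Jan 5, Jan 6, skipping weekends) reaches Tuesday, Jan 6, 2026.
The date termination becomes effective: 61 calendar days after Jan 6, 2026 is Mar 8, 2026. That falls on a Sunday, so it rolls to the next business day, Monday, Mar 9, 2026.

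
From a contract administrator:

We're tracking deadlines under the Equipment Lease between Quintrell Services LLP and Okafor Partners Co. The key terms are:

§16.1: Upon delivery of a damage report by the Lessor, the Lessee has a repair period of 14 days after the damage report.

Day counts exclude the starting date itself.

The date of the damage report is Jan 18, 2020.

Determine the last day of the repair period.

Feb 1, 2020

The last day of the repair period: Jan 18, 2020 + 14 days = Feb 1, 2020.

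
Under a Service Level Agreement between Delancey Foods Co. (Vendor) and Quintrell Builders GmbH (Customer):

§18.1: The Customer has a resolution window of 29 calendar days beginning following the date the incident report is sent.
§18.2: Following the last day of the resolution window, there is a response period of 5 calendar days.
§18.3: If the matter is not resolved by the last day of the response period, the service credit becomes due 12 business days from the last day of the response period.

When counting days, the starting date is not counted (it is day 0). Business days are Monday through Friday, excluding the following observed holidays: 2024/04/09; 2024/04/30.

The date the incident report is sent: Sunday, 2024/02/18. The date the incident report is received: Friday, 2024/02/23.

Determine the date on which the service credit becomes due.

2024/04/10

Adding 29 calendar days to 2024/02/18 gives 2024/03/18, which is the last day of the resolution window.
The last day of the response period: 5 calendar days after 2024/03/18 is 2024/03/23.
The date on which the service credit becomes due: 12 business days after Saturday, 2024/03/23, skipping weekends and the listed holiday on Apr 9 — Mar 25, Mar 26, Mar 27, Mar 28, …, Apr 5, Apr 8, Apr 10 — lands on Wednesday, 2024/04/10.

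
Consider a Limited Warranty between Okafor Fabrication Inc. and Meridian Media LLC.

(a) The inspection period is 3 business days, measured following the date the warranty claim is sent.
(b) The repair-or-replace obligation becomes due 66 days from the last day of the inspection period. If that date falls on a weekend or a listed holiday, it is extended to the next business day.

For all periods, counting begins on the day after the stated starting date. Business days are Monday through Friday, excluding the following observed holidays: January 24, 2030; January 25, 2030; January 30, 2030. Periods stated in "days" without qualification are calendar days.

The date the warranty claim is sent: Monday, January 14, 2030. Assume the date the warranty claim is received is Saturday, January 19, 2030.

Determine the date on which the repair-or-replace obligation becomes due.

The last day of the inspection period: 3 business days after Monday, January 14, 2030, skipping weekends — Jan 15, Jan 16, Jan 17 — lands on Thursday, January 17, 2030.
The date on which the repair-or-replace obligation becomes due: 66 calendar days after January 17, 2030 is March 24, 2030. That falls on a Sunday, so it rolls to the next business day, Monday, March 25, 2030.

March 25, 2030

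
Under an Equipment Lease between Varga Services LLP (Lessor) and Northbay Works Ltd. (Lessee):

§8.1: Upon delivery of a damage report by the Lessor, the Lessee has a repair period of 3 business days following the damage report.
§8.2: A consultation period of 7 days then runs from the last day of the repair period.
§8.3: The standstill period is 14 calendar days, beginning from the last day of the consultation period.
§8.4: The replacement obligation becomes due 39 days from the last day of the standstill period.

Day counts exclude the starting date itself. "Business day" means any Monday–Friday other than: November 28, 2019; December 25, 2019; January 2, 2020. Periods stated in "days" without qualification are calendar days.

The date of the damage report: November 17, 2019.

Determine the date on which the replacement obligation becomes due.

January 19, 2020

From Sunday, November 17, 2019, 3 business days (Nov 18, Nov 19, Nov 20, skipping weekends) brings us to Wednesday, November 20, 2019, which is the last day of the repair period.
The last day of the consultation period: November 20, 2019 + 7 days = November 27, 2019.
Adding 14 calendar days to November 27, 2019 gives December 11, 2019, which is the last day of the standstill period.
The date on which the replacement obligation becomes due: 39 calendar days after December 11, 2019 is January 19, 2020.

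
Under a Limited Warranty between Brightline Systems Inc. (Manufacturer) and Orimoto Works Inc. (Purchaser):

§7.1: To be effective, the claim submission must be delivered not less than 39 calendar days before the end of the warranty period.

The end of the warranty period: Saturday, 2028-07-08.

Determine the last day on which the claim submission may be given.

2028-07-08 minus 39 days is 2028-05-30.

2028-05-30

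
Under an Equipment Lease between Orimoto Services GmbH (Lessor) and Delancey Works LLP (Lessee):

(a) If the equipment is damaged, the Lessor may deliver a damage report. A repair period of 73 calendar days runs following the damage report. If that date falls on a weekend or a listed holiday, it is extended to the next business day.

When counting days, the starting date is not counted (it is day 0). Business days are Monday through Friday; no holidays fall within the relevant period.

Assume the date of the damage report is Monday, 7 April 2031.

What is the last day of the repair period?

19 June 2031

Adding 73 calendar days to 7 April 2031 gives 19 June 2031, which is the last day of the repair period. 19 June 2031 is a Thursday, so no roll-forward applies.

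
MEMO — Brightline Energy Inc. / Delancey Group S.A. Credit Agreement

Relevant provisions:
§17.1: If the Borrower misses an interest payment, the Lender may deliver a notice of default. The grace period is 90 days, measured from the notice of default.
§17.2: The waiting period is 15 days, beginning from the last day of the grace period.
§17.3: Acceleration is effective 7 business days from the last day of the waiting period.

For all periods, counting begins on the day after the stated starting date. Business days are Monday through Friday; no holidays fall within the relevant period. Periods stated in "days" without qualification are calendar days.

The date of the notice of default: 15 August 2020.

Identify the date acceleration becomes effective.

Adding 90 calendar days to 15 August 2020 gives 13 November 2020, which is the last day of the grace period.
Adding 15 calendar days to 13 November 2020 gives 28 November 2020, which is the last day of the waiting period.
From Saturday, 28 November 2020, 7 business days (Nov 30, Dec 1, Dec 2, Dec 3, Dec 4, Dec 7, Dec 8, skipping weekends) brings us to Tuesday, 8 December 2020, which is the date acceleration becomes effective.

8 December 2020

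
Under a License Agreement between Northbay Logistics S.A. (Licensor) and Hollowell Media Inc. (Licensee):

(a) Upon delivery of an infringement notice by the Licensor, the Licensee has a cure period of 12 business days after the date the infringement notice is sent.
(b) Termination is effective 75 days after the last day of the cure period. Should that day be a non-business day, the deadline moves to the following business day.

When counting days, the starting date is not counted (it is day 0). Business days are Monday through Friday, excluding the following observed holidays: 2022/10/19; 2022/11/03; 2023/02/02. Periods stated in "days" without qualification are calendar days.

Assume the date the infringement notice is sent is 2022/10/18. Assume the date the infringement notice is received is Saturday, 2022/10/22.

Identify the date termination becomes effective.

2023/01/23

The last day of the cure period: 12 business days after Tuesday, 2022/10/18, skipping weekends and the listed holidays on Oct 19, Nov 3 — Oct 20, Oct 21, Oct 24, Oct 25, …, Nov 2, Nov 4, Nov 7 — lands on Monday, 2022/11/07.
Adding 75 calendar days to 2022/11/07 gives 2023/01/21, which is the date termination becomes effective. That falls on a Saturday, so it rolls to the next business day, Monday, 2023/01/23.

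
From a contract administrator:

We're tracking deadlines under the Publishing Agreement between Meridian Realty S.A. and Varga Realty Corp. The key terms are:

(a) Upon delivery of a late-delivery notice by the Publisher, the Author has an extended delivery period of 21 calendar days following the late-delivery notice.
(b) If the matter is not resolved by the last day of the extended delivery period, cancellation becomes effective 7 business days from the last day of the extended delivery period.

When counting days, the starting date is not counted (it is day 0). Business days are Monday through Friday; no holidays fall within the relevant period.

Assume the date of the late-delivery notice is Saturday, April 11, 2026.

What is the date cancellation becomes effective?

May 12, 2026

The last day of the extended delivery period: 21 calendar days after April 11, 2026 is May 2, 2026.
The date cancellation becomes effective: 7 business days after Saturday, May 2, 2026, skipping weekends — May 4, May 5, May 6, May 7, May 8, May 11, May 12 — lands on Tuesday, May 12, 2026.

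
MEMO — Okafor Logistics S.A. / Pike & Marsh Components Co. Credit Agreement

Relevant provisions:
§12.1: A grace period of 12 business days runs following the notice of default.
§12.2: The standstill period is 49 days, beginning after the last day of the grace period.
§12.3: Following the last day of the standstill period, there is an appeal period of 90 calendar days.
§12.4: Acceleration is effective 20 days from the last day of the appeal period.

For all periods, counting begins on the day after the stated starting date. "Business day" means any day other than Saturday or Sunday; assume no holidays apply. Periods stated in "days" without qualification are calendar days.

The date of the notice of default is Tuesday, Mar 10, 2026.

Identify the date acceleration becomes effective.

The last day of the grace period: 12 business days after Tuesday, Mar 10, 2026, skipping weekends — Mar 11, Mar 12, Mar 13, Mar 16, …, Mar 24, Mar 25, Mar 26 — lands on Thursday, Mar 26, 2026.
Adding 49 calendar days to Mar 26, 2026 gives May 14, 2026, which is the last day of the standstill period.
The last day of the appeal period: May 14, 2026 + 90 days = Aug 12, 2026.
The date acceleration becomes effective: 20 calendar days after Aug 12, 2026 is Sep 1, 2026.

Sep 1, 2026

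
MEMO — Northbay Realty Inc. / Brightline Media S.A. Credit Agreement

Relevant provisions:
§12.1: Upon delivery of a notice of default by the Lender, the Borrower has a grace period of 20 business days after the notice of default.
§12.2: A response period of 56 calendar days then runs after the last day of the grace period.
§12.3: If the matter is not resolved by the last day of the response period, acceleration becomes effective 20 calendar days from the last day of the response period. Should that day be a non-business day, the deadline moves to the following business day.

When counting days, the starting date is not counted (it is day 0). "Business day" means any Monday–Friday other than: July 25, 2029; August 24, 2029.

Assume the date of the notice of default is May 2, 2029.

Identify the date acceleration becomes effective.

From Wednesday, May 2, 2029, 20 business days (May 3, May 4, May 7, May 8, …, May 28, May 29, May 30, skipping weekends) brings us to Wednesday, May 30, 2029, which is the last day of the grace period.
Adding 56 calendar days to May 30, 2029 gives July 25, 2029, which is the last day of the response period.
The date acceleration becomes effective: July 25, 2029 + 20 days = August 14, 2029. August 14, 2029 is a Tuesday and is not a listed holiday, so no roll-forward applies.

August 14, 2029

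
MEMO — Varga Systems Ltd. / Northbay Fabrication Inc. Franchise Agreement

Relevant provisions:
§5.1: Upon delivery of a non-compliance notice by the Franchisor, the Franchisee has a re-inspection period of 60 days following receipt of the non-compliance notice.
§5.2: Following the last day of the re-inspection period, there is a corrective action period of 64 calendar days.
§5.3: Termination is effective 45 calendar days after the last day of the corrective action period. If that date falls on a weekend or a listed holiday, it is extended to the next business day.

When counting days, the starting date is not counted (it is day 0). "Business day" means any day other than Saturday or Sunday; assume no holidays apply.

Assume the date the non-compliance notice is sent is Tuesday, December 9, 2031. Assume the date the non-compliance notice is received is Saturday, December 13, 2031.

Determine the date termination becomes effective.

The last day of the re-inspection period: December 13, 2031 + 60 days = February 11, 2032.
The last day of the corrective action period: 64 calendar days after February 11, 2032 is April 15, 2032.
The date termination becomes effective: 45 calendar days after April 15, 2032 is May 30, 2032. That falls on a Sunday, so it rolls to the next business day, Monday, May 31, 2032.

May 31, 2032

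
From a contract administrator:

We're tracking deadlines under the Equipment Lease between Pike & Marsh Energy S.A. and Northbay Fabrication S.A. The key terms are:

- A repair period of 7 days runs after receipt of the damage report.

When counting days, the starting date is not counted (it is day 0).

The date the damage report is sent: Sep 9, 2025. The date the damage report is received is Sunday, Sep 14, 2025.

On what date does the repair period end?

Sep 21, 2025

The last day of the repair period: Sep 14, 2025 + 7 days = Sep 21, 2025.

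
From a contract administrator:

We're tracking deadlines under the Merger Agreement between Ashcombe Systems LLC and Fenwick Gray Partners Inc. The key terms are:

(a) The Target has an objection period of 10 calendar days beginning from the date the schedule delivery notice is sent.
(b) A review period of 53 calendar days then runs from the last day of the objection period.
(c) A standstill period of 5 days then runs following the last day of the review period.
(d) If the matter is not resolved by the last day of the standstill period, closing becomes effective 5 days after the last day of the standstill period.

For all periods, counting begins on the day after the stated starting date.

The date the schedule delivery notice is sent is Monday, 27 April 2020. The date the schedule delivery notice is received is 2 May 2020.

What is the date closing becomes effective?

9 July 2020

The last day of the objection period: 10 calendar days after 27 April 2020 is 7 May 2020.
Adding 53 calendar days to 7 May 2020 gives 29 June 2020, which is the last day of the review period.
The last day of the standstill period: 29 June 2020 + 5 days = 4 July 2020.
Adding 5 calendar days to 4 July 2020 gives 9 July 2020, which is the date closing becomes effective.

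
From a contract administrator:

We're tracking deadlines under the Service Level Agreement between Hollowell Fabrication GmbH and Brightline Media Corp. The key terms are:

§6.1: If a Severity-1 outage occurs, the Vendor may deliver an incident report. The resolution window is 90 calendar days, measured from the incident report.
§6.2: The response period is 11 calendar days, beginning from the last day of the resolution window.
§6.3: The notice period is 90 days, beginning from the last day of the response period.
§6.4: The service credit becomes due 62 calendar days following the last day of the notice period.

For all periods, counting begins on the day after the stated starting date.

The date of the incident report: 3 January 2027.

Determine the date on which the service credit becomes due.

The last day of the resolution window: 3 January 2027 + 90 days = 3 April 2027.
Adding 11 calendar days to 3 April 2027 gives 14 April 2027, which is the last day of the response period.
Adding 90 calendar days to 14 April 2027 gives 13 July 2027, which is the last day of the notice period.
The date on which the service credit becomes due: 13 July 2027 + 62 days = 13 September 2027.

13 September 2027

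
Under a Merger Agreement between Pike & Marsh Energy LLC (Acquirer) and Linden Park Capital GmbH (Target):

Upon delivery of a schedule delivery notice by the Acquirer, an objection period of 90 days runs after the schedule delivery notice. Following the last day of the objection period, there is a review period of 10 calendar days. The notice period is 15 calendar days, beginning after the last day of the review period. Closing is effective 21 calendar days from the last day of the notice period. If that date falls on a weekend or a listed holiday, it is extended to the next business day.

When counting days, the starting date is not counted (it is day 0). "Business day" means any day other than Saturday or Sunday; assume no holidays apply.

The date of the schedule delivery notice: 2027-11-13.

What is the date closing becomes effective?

The last day of the objection period: 90 calendar days after 2027-11-13 is 2028-02-11.
Adding 10 calendar days to 2028-02-11 gives 2028-02-21, which is the last day of the review period.
The last day of the notice period: 2028-02-21 + 15 days = 2028-03-07.
The date closing becomes effective: 21 calendar days after 2028-03-07 is 2028-03-28. 2028-03-28 is a Tuesday, so no roll-forward applies.

2028-03-28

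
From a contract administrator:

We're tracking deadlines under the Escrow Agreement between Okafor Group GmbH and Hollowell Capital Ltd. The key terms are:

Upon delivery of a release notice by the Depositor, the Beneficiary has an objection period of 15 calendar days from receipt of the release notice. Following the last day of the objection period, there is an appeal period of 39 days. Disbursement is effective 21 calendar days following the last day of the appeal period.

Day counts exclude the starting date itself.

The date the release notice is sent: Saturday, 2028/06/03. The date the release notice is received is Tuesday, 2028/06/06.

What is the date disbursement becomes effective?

2028/08/20

The last day of the objection period: 15 calendar days after 2028/06/06 is 2028/06/21.
The last day of the appeal period: 39 calendar days after 2028/06/21 is 2028/07/30.
The date disbursement becomes effective: 21 calendar days after 2028/07/30 is 2028/08/20.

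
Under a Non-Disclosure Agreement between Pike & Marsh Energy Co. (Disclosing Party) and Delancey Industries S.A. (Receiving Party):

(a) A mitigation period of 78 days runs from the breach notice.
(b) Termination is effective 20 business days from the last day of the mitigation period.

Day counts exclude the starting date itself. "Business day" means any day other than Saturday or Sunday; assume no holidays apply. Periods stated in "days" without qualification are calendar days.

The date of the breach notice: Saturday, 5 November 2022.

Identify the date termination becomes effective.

17 February 2023

The last day of the mitigation period: 5 November 2022 + 78 days = 22 January 2023.
The date termination becomes effective: counting 20 business days from Sunday, 22 January 2023 (Jan 23, Jan 24, Jan 25, Jan 26, …, Feb 15, Feb 16, Feb 17, skipping weekends) reaches Friday, 17 February 2023.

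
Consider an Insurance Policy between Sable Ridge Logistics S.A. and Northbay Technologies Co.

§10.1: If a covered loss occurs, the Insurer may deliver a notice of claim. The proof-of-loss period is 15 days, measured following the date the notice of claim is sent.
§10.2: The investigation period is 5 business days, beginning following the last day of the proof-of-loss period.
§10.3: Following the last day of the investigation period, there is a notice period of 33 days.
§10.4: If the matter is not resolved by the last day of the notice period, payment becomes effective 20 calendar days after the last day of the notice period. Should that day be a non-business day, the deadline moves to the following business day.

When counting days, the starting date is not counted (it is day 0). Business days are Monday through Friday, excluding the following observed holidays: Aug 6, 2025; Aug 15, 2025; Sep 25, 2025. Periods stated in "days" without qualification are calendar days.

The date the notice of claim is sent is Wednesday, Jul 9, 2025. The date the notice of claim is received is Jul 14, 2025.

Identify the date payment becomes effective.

The last day of the proof-of-loss period: 15 calendar days after Jul 9, 2025 is Jul 24, 2025.
From Thursday, Jul 24, 2025, 5 business days (Jul 25, Jul 28, Jul 29, Jul 30, Jul 31, skipping weekends) brings us to Thursday, Jul 31, 2025, which is the last day of the investigation period.
The last day of the notice period: 33 calendar days after Jul 31, 2025 is Sep 2, 2025.
Adding 20 calendar days to Sep 2, 2025 gives Sep 22, 2025, which is the date payment becomes effective. Sep 22, 2025 is a Monday and is not a listed holiday, so no roll-forward applies.

Sep 22, 2025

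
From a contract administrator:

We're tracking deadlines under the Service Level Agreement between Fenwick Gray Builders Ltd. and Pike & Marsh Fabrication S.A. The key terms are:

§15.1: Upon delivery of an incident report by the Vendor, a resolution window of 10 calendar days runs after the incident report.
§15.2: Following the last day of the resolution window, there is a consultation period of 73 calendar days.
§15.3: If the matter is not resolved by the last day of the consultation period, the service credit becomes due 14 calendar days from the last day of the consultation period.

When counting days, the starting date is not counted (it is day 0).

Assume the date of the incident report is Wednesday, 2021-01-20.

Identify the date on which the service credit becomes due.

2021-04-27

The last day of the resolution window: 2021-01-20 + 10 days = 2021-01-30.
The last day of the consultation period: 73 calendar days after 2021-01-30 is 2021-04-13.
The date on which the service credit becomes due: 14 calendar days after 2021-04-13 is 2021-04-27.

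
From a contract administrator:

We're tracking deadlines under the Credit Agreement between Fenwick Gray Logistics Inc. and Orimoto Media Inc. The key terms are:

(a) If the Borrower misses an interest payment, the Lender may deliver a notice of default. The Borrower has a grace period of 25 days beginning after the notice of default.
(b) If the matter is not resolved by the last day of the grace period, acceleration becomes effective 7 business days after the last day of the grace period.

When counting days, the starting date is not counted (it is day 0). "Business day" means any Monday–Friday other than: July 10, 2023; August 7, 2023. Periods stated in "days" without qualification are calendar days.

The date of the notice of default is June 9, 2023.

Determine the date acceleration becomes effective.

The last day of the grace period: June 9, 2023 + 25 days = July 4, 2023.
The date acceleration becomes effective: counting 7 business days from Tuesday, July 4, 2023 (Jul 5, Jul 6, Jul 7, Jul 11, Jul 12, Jul 13, Jul 14, skipping weekends and the listed holiday on Jul 10) reaches Friday, July 14, 2023.

July 14, 2023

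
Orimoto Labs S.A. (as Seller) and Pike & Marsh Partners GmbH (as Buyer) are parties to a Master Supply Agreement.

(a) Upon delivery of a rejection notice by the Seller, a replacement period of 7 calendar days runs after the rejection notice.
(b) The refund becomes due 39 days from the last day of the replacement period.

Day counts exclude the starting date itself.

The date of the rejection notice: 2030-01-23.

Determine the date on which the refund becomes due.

2030-03-10

The last day of the replacement period: 7 calendar days after 2030-01-23 is 2030-01-30.
The date on which the refund becomes due: 39 calendar days after 2030-01-30 is 2030-03-10.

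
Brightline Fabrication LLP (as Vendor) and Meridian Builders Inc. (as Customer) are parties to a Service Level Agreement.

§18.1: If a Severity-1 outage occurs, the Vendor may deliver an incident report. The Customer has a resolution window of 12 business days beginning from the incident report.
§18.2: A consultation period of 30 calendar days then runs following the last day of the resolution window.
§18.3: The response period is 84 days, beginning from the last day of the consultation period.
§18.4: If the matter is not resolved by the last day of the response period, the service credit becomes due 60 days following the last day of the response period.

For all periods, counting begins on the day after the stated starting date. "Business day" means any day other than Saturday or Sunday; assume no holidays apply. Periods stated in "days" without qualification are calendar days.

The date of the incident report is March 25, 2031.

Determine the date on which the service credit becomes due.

The last day of the resolution window: 12 business days after Tuesday, March 25, 2031, skipping weekends — Mar 26, Mar 27, Mar 28, Mar 31, …, Apr 8, Apr 9, Apr 10 — lands on Thursday, April 10, 2031.
Adding 30 calendar days to April 10, 2031 gives May 10, 2031, which is the last day of the consultation period.
Adding 84 calendar days to May 10, 2031 gives August 2, 2031, which is the last day of the response period.
Adding 60 calendar days to August 2, 2031 gives October 1, 2031, which is the date on which the service credit becomes due.

October 1, 2031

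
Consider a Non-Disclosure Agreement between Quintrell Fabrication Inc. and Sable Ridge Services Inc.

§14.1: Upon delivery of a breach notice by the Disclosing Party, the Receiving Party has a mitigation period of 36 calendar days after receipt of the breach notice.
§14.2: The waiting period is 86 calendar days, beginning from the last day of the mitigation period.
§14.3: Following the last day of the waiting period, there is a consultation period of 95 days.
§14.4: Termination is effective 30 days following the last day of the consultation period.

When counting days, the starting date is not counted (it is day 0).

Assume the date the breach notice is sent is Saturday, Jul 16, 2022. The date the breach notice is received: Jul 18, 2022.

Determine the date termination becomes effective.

The last day of the mitigation period: 36 calendar days after Jul 18, 2022 is Aug 23, 2022.
Adding 86 calendar days to Aug 23, 2022 gives Nov 17, 2022, which is the last day of the waiting period.
Adding 95 calendar days to Nov 17, 2022 gives Feb 20, 2023, which is the last day of the consultation period.
The date termination becomes effective: Feb 20, 2023 + 30 days = Mar 22, 2023.

Mar 22, 2023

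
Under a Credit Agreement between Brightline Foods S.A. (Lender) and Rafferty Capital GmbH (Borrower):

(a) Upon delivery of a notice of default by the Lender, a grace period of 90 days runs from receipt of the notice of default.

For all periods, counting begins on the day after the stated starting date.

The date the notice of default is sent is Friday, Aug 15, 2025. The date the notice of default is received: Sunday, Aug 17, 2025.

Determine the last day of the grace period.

Nov 15, 2025

The last day of the grace period: Aug 17, 2025 + 90 days = Nov 15, 2025.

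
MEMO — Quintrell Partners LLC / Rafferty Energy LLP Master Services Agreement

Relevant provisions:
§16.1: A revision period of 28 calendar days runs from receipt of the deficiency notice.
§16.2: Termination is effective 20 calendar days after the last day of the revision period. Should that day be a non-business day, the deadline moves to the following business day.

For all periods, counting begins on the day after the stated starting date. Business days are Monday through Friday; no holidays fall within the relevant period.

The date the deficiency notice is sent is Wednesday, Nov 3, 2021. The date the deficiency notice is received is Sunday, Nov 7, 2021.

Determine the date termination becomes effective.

Dec 27, 2021

The last day of the revision period: Nov 7, 2021 + 28 days = Dec 5, 2021.
Adding 20 calendar days to Dec 5, 2021 gives Dec 25, 2021, which is the date termination becomes effective. That falls on a Saturday, so it rolls to the next business day, Monday, Dec 27, 2021.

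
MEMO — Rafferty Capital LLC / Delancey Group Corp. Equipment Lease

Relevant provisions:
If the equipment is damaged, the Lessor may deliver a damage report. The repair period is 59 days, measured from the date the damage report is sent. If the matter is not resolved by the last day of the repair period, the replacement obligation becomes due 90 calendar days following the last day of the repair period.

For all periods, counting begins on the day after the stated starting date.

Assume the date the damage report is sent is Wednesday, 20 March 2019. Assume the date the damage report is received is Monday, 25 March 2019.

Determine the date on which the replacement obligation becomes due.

16 August 2019

The last day of the repair period: 20 March 2019 + 59 days = 18 May 2019.
The date on which the replacement obligation becomes due: 90 calendar days after 18 May 2019 is 16 August 2019.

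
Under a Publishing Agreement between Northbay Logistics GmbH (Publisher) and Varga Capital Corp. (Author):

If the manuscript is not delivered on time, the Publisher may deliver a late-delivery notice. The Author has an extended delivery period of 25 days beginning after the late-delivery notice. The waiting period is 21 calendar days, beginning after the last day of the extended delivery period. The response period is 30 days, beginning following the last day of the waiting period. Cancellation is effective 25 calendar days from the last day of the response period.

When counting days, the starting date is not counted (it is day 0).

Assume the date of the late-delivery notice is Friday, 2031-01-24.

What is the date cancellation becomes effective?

2031-05-05

The last day of the extended delivery period: 2031-01-24 + 25 days = 2031-02-18.
The last day of the waiting period: 2031-02-18 + 21 days = 2031-03-11.
Adding 30 calendar days to 2031-03-11 gives 2031-04-10, which is the last day of the response period.
The date cancellation becomes effective: 2031-04-10 + 25 days = 2031-05-05.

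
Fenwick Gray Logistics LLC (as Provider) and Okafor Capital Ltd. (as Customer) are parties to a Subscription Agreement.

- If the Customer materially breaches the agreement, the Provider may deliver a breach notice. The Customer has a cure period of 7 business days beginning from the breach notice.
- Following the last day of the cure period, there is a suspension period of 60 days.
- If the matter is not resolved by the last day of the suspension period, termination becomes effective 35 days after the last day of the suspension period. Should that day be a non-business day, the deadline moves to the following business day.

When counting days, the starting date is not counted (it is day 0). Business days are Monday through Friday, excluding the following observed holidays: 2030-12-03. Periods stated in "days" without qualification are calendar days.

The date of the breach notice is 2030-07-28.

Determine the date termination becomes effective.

2030-11-11

From Sunday, 2030-07-28, 7 business days (Jul 29, Jul 30, Jul 31, Aug 1, Aug 2, Aug 5, Aug 6, skipping weekends) brings us to Tuesday, 2030-08-06, which is the last day of the cure period.
Adding 60 calendar days to 2030-08-06 gives 2030-10-05, which is the last day of the suspension period.
The date termination becomes effective: 2030-10-05 + 35 days = 2030-11-09. That falls on a Saturday, so it rolls to the next business day, Monday, 2030-11-11.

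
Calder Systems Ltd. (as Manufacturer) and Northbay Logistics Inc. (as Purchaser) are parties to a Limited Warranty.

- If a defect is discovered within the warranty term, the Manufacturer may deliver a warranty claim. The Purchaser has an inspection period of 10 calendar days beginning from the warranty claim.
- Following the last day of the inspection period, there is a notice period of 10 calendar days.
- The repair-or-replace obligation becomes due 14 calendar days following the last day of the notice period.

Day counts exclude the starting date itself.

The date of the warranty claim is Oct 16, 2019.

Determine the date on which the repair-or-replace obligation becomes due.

Nov 19, 2019

Adding 10 calendar days to Oct 16, 2019 gives Oct 26, 2019, which is the last day of the inspection period.
The last day of the notice period: Oct 26, 2019 + 10 days = Nov 5, 2019.
The date on which the repair-or-replace obligation becomes due: Nov 5, 2019 + 14 days = Nov 19, 2019.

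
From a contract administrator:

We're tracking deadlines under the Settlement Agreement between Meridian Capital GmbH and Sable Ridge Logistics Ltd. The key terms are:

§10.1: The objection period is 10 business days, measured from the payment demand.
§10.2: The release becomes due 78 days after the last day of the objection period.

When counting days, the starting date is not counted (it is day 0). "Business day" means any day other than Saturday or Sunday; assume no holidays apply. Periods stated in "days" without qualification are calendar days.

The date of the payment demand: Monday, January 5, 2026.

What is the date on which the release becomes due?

April 7, 2026

The last day of the objection period: 10 business days after Monday, January 5, 2026, skipping weekends — Jan 6, Jan 7, Jan 8, Jan 9, Jan 12, Jan 13, Jan 14, Jan 15, Jan 16, Jan 19 — lands on Monday, January 19, 2026.
The date on which the release becomes due: January 19, 2026 + 78 days = April 7, 2026.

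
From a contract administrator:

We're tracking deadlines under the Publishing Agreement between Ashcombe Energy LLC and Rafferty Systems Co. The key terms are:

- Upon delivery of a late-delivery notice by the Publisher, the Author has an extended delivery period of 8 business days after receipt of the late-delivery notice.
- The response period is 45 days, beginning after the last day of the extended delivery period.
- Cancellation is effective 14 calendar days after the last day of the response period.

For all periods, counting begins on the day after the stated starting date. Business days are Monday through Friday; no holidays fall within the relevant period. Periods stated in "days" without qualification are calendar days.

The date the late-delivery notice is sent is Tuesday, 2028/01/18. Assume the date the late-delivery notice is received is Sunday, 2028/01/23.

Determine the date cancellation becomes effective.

The last day of the extended delivery period: 8 business days after Sunday, 2028/01/23, skipping weekends — Jan 24, Jan 25, Jan 26, Jan 27, Jan 28, Jan 31, Feb 1, Feb 2 — lands on Wednesday, 2028/02/02.
The last day of the response period: 2028/02/02 + 45 days = 2028/03/18.
Adding 14 calendar days to 2028/03/18 gives 2028/04/01, which is the date cancellation becomes effective.

2028/04/01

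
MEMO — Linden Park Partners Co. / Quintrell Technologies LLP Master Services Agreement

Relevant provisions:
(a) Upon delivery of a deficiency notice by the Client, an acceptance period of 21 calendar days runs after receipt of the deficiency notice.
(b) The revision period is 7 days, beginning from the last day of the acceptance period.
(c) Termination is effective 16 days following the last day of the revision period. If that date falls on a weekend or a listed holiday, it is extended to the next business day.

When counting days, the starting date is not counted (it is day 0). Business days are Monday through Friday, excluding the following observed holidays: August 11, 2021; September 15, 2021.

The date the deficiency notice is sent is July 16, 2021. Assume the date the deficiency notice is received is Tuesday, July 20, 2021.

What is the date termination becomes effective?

The last day of the acceptance period: July 20, 2021 + 21 days = August 10, 2021.
The last day of the revision period: 7 calendar days after August 10, 2021 is August 17, 2021.
Adding 16 calendar days to August 17, 2021 gives September 2, 2021, which is the date termination becomes effective. September 2, 2021 is a Thursday and is not a listed holiday, so no roll-forward applies.

September 2, 2021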